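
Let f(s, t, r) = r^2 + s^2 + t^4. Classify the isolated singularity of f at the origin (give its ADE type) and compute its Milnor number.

The Hessian of f at 0 has rank 2. Corank 1: A-series; mu = 3 gives A_3.

Type A3, Milnor number mu = 3.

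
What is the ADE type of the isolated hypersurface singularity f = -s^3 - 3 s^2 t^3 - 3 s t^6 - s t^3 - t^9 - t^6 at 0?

The Hessian of f at 0 is [[0, 0], [0, 0]] with rank 0, so corank 2. A Groebner basis of the Jacobian ideal J(f) in C{s,t} is {s^3, s*t^2, 3*s^2 + t^3}; counting standard monomials gives mu = 7. Corank 2; j^3 = -s^3 is a perfect cube, so E-series; the 4-jet and mu = 7 give E_7.

E_7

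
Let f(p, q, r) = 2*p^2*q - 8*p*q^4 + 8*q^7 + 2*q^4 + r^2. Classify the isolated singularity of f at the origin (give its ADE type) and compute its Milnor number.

Type D_{5}, Milnor number mu = 5.

The Hessian of f at 0 has rank 1. Corank 2; j^3 = 2*p^2*q has shape L^2 M (L != M), so D-series; mu = 5 gives D_5.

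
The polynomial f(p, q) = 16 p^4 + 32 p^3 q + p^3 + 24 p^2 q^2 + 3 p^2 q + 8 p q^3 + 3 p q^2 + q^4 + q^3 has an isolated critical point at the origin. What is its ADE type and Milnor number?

The Hessian of f at 0 has rank 0. Corank 2; j^3 = (p + q)^3 is a perfect cube, so E-series; the 4-jet and mu = 6 give E_6.

Type E_{6}, Milnor number mu = 6.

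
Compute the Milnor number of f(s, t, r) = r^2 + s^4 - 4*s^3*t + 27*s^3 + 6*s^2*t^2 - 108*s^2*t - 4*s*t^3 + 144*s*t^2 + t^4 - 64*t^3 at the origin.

6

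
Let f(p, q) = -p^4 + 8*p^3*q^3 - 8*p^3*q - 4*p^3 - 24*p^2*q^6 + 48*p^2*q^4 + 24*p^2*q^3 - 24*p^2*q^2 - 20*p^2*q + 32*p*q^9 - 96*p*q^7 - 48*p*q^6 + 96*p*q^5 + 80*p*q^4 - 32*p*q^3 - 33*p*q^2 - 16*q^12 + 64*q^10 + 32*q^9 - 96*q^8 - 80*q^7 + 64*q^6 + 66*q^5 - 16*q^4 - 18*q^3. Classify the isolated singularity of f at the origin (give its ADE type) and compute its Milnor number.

Type D_{5}, Milnor number mu = 5.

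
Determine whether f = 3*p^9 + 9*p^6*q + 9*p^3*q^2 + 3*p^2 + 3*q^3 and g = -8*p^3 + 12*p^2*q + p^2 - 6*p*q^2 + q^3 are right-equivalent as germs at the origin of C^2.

Yes.

The Hessian of f at 0 has rank 1. Corank 1: A-series; mu = 2 gives A_2. The Hessian of g at 0 has rank 1. Corank 1: A-series; mu = 2 gives A_2. Both have type A_2, hence right-equivalent.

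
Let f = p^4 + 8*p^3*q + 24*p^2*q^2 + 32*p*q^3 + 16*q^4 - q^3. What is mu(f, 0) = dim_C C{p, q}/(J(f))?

6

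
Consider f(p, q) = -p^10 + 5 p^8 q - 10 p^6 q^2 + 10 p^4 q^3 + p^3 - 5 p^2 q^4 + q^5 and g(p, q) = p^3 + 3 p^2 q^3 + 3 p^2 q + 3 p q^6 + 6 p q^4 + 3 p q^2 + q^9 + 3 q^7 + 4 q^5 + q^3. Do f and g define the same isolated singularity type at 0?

Yes.

The Hessian of f at 0 is [[0, 0], [0, 0]] with rank 0, so corank 2. A Groebner basis of the Jacobian ideal J(f) in C{p,q} is {q^4, p^2}; counting standard monomials gives mu = 8. Corank 2; j^3 = p^3 is a perfect cube, so E-series; the 5-jet and mu = 8 give E_8. The Hessian of g at 0 is [[0, 0], [0, 0]] with rank 0, so corank 2. A Groebner basis of the Jacobian ideal J(g) in C{p,q} is {p^2/2 + p*q^3 + p*q + q^2/2, q^4, p^3 - 3*p*q^2 - 2*q^3, p^2*q + 2*p*q^2 + q^3}; counting standard monomials gives mu = 8. Corank 2; j^3 = (p + q)^3 is a perfect cube, so E-series; the 5-jet and mu = 8 give E_8. Both have type E_8, hence right-equivalent.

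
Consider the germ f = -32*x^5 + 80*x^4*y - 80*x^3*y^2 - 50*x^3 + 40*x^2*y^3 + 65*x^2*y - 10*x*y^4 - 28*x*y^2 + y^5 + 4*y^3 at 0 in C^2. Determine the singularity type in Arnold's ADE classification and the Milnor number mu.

Type D_{6}, Milnor number mu = 6.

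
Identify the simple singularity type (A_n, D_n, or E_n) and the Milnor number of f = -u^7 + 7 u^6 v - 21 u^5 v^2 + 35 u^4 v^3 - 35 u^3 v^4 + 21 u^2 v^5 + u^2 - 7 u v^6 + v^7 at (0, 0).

The Hessian of f at 0 has rank 1. Corank 1: A-series; mu = 6 gives A_6.

Type A6, Milnor number mu = 6.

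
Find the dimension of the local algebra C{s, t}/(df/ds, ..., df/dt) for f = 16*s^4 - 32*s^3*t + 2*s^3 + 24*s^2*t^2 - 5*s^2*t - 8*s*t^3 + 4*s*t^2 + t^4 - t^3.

The Hessian of f at 0 has rank 0. Corank 2; j^3 = (s - t)^2*(2*s - t) has shape L^2 M (L != M), so D-series; mu = 5 gives D_5.

5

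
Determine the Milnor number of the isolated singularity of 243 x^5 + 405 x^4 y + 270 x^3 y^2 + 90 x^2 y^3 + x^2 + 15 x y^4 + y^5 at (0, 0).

4

The Hessian of f at 0 has rank 1. Corank 1: A-series; mu = 4 gives A_4.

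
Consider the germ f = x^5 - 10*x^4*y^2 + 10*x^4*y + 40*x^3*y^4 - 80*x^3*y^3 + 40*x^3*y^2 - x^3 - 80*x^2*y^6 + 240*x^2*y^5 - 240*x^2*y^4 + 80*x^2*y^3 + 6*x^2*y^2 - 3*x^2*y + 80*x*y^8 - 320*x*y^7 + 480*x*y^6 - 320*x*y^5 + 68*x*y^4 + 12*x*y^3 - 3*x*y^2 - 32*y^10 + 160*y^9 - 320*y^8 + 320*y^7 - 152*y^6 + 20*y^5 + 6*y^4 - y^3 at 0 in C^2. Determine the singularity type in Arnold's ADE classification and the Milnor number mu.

The Hessian of f at 0 is [[0, 0], [0, 0]] with rank 0, so corank 2. A Groebner basis of the Jacobian ideal J(f) in C{x,y} is {-5*x^2/16 + x*y^3 + 5*x*y^2/4 - 5*x*y/8 + 5*y^3/4 - 5*y^2/16, x^2/4 - x*y^2 + x*y/2 + y^4 - y^3 + y^2/4, x^3 + 3*x^2/4 - 6*x*y^2 + 3*x*y/2 - 5*y^3 + 3*y^2/4, x^2*y - x^2/4 + 3*x*y^2 - x*y/2 + 2*y^3 - y^2/4}; counting standard monomials gives mu = 8. Corank 2; j^3 = -(x + y)^3 is a perfect cube, so E-series; the 5-jet and mu = 8 give E_8.

Type E8, Milnor number mu = 8.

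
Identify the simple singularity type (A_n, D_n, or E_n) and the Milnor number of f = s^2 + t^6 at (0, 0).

The Hessian of f at 0 has rank 1. Corank 1: A-series; mu = 5 gives A_5.

Type A5, Milnor number mu = 5.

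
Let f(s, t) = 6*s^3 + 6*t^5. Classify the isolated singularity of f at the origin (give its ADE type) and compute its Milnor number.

Type E_8, Milnor number mu = 8.

The Hessian of f at 0 is [[0, 0], [0, 0]] with rank 0, so corank 2. A Groebner basis of the Jacobian ideal J(f) in C{s,t} is {t^4, s^2}; counting standard monomials gives mu = 8. Corank 2; j^3 = 6*s^3 is a perfect cube, so E-series; the 5-jet and mu = 8 give E_8.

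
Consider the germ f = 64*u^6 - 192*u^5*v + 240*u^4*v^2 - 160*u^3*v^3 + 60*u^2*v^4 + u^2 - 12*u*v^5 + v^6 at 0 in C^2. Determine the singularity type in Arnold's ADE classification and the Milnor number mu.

The Hessian of f at 0 has rank 1. Corank 1: A-series; mu = 5 gives A_5.

Type A_5, Milnor number mu = 5.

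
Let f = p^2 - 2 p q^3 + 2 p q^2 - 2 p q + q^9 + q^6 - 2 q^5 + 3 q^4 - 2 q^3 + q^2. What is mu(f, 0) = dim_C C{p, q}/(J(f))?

The Hessian of f at 0 has rank 1. Corank 1: A-series; mu = 8 gives A_8.

8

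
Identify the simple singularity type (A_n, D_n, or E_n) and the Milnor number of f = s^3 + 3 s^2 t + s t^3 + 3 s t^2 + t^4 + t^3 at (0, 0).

The Hessian of f at 0 has rank 0. Corank 2; j^3 = (s + t)^3 is a perfect cube, so E-series; the 4-jet and mu = 7 give E_7.

Type E_{7}, Milnor number mu = 7.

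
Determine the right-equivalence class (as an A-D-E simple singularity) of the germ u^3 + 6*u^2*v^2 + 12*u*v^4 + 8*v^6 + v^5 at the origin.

The Hessian of f at 0 has rank 0. Corank 2; j^3 = u^3 is a perfect cube, so E-series; the 5-jet and mu = 8 give E_8.

E_8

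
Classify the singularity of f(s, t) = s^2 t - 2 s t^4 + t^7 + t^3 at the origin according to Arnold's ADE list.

D_{4}

The Hessian of f at 0 has rank 0. Corank 2; j^3 = t*(s^2 + t^2) splits into three distinct lines over C (the quadratic factor has nonzero discriminant), so D_4.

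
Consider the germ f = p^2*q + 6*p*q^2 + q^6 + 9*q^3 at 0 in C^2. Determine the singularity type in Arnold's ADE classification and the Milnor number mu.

Type D_7, Milnor number mu = 7.

The Hessian of f at 0 is [[0, 0], [0, 0]] with rank 0, so corank 2. A Groebner basis of the Jacobian ideal J(f) in C{p,q} is {p^2/6 + q^5 - 3*q^2/2, p^3 + 27*q^3, p*q + 3*q^2}; counting standard monomials gives mu = 7. Corank 2; j^3 = q*(p + 3*q)^2 has shape L^2 M (L != M), so D-series; mu = 7 gives D_7.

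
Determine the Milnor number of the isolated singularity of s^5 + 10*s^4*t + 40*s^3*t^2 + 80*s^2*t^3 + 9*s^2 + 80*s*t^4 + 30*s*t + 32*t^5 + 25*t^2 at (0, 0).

The Hessian of f at 0 is [[18, 30], [30, 50]] with rank 1, so corank 1. A Groebner basis of the Jacobian ideal J(f) in C{s,t} is {t^4, s + 5*t/3}; counting standard monomials gives mu = 4. Corank 1: A-series; mu = 4 gives A_4.

4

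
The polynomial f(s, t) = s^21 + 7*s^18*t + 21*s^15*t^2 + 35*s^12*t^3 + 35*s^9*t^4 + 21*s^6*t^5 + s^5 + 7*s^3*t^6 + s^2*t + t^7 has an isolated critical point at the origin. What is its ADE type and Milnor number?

Type D8, Milnor number mu = 8.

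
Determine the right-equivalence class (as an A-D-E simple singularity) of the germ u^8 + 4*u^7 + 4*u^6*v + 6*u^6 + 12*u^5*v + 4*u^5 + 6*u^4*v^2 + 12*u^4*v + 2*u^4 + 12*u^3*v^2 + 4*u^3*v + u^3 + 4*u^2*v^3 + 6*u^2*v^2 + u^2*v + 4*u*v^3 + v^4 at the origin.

D_5

The Hessian of f at 0 has rank 0. Corank 2; j^3 = u^2*(u + v) has shape L^2 M (L != M), so D-series; mu = 5 gives D_5.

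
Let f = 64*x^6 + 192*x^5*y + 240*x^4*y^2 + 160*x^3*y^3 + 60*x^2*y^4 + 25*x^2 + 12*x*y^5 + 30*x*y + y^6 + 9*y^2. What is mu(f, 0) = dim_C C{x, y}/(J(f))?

5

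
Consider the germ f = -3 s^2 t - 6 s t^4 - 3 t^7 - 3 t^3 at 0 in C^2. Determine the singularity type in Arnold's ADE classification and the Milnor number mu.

The Hessian of f at 0 has rank 0. Corank 2; j^3 = -3*t*(s^2 + t^2) splits into three distinct lines over C (the quadratic factor has nonzero discriminant), so D_4.

Type D_{4}, Milnor number mu = 4.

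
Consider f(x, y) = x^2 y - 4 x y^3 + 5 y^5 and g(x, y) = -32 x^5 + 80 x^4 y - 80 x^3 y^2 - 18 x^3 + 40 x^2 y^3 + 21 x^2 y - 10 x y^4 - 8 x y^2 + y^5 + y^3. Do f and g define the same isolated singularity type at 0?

Yes.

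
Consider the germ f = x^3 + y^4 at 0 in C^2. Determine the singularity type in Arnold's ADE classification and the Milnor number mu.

The Hessian of f at 0 has rank 0. Corank 2; j^3 = x^3 is a perfect cube, so E-series; the 4-jet and mu = 6 give E_6.

Type E_6, Milnor number mu = 6.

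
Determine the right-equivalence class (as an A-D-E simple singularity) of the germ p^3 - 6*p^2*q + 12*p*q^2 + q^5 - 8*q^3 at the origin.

The Hessian of f at 0 is [[0, 0], [0, 0]] with rank 0, so corank 2. A Groebner basis of the Jacobian ideal J(f) in C{p,q} is {q^4, p^2 - 4*p*q + 4*q^2}; counting standard monomials gives mu = 8. Corank 2; j^3 = (p - 2*q)^3 is a perfect cube, so E-series; the 5-jet and mu = 8 give E_8.

E_{8}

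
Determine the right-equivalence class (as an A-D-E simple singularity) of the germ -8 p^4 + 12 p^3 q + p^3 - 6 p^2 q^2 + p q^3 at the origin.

The Hessian of f at 0 is [[0, 0], [0, 0]] with rank 0, so corank 2. A Groebner basis of the Jacobian ideal J(f) in C{p,q} is {3*p^2/4 + q^4 + q^3/4, p^3, p^2*q - p^2/4 - q^3/12, -p^2 + p*q^2 - q^3/3}; counting standard monomials gives mu = 7. Corank 2; j^3 = p^3 is a perfect cube, so E-series; the 4-jet and mu = 7 give E_7.

E_{7}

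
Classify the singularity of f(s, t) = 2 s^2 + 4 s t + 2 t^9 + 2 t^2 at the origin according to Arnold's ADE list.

A_8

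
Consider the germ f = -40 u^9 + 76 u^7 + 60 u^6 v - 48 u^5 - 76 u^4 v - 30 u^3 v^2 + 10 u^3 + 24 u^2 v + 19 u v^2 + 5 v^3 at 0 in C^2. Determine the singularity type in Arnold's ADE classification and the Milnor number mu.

Type D_{4}, Milnor number mu = 4.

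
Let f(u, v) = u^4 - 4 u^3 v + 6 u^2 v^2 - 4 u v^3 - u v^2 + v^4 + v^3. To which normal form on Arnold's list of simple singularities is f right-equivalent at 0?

D_{5}

The Hessian of f at 0 has rank 0. Corank 2; j^3 = -v^2*(u - v) has shape L^2 M (L != M), so D-series; mu = 5 gives D_5.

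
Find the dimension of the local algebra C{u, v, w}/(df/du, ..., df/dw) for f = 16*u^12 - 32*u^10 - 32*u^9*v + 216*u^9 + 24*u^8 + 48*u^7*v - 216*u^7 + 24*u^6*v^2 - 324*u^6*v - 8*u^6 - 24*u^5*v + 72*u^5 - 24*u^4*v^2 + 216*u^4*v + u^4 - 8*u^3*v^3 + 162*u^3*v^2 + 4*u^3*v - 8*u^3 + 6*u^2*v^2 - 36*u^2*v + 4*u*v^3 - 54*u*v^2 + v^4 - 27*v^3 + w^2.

6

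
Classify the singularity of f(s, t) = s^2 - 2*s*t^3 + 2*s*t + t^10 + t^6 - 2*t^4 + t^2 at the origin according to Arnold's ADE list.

The Hessian of f at 0 has rank 1. Corank 1: A-series; mu = 9 gives A_9.

A_9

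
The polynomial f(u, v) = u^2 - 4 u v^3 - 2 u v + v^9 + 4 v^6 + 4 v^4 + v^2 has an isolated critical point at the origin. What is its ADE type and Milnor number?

Type A8, Milnor number mu = 8.

The Hessian of f at 0 has rank 1. Corank 1: A-series; mu = 8 gives A_8.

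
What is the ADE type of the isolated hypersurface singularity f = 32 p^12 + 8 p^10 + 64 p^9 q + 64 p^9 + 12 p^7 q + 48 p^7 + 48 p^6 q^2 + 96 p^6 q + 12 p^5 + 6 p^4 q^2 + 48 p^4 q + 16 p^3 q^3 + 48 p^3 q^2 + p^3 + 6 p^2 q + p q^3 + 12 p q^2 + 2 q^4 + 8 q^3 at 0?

E_{7}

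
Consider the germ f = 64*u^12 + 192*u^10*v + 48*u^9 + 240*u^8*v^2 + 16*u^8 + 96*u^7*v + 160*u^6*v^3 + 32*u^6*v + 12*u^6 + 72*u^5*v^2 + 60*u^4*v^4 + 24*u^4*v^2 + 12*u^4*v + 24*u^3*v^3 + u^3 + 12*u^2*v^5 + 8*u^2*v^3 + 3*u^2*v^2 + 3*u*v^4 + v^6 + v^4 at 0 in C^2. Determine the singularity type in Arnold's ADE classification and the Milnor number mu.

Type E6, Milnor number mu = 6.

The Hessian of f at 0 is [[0, 0], [0, 0]] with rank 0, so corank 2. A Groebner basis of the Jacobian ideal J(f) in C{u,v} is {u^3, u^2*v, u^2/2 + u*v^2, v^3}; counting standard monomials gives mu = 6. Corank 2; j^3 = u^3 is a perfect cube, so E-series; the 4-jet and mu = 6 give E_6.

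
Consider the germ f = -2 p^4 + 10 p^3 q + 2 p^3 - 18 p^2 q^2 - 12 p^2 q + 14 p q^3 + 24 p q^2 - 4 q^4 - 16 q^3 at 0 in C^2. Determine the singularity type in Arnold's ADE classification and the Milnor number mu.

Type E_{7}, Milnor number mu = 7.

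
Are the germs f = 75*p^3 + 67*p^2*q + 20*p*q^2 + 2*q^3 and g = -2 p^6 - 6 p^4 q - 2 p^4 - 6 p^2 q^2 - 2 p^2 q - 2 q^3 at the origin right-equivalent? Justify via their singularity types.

The Hessian of f at 0 has rank 0. Corank 2; j^3 = (3*p + q)*(25*p^2 + 14*p*q + 2*q^2) splits into three distinct lines over C (the quadratic factor has nonzero discriminant), so D_4. The Hessian of g at 0 has rank 0. Corank 2; j^3 = -2*q*(p^2 + q^2) splits into three distinct lines over C (the quadratic factor has nonzero discriminant), so D_4. Both have type D_4, hence right-equivalent.

Yes.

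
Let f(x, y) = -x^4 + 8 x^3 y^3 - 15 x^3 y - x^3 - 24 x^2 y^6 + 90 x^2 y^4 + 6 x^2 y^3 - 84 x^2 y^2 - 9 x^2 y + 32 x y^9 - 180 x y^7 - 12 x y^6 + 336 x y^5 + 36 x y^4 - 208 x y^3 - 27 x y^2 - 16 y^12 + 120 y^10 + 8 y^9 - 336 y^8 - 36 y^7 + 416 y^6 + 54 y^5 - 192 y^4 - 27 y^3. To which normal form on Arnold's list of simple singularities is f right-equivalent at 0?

E_7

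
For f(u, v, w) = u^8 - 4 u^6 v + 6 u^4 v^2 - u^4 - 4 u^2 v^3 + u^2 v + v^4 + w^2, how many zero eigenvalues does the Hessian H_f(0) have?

The Hessian at 0 is [[0, 0, 0], [0, 0, 0], [0, 0, 2]] of rank 1; hence corank 2.

2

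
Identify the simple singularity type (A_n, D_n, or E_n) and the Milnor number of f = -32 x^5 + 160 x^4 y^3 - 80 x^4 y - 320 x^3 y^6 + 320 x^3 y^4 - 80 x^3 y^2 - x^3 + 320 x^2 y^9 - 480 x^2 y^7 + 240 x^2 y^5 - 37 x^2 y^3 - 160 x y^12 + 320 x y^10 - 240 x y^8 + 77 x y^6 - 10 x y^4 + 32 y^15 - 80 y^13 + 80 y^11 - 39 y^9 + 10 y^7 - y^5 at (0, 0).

Type E8, Milnor number mu = 8.

The Hessian of f at 0 is [[0, 0], [0, 0]] with rank 0, so corank 2. A Groebner basis of the Jacobian ideal J(f) in C{x,y} is {-x^2/2 + x*y^3, 4*x^2 + y^4, x^3, x^2*y}; counting standard monomials gives mu = 8. Corank 2; j^3 = -x^3 is a perfect cube, so E-series; the 5-jet and mu = 8 give E_8.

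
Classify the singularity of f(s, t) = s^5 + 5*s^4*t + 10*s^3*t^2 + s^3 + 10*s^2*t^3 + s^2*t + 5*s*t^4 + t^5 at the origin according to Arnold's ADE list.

The Hessian of f at 0 is [[0, 0], [0, 0]] with rank 0, so corank 2. A Groebner basis of the Jacobian ideal J(f) in C{s,t} is {-s*t/5 + t^4, s*t^2, s^2 + s*t}; counting standard monomials gives mu = 6. Corank 2; j^3 = s^2*(s + t) has shape L^2 M (L != M), so D-series; mu = 6 gives D_6.

D6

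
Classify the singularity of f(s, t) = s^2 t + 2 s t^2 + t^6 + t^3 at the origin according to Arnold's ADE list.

D_7

The Hessian of f at 0 is [[0, 0], [0, 0]] with rank 0, so corank 2. A Groebner basis of the Jacobian ideal J(f) in C{s,t} is {s^2/6 + t^5 - t^2/6, s^3 + t^3, s*t + t^2}; counting standard monomials gives mu = 7. Corank 2; j^3 = t*(s + t)^2 has shape L^2 M (L != M), so D-series; mu = 7 gives D_7.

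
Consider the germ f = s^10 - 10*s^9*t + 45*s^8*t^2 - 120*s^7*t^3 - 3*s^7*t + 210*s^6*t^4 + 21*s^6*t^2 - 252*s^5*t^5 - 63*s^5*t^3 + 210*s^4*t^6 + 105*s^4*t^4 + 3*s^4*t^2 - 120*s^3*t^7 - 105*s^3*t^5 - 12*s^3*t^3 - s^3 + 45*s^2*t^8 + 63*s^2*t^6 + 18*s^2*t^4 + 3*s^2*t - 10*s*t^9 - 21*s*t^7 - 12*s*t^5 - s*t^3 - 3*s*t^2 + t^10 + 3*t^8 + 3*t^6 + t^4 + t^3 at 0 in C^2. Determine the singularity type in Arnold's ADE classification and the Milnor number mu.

Type E_7, Milnor number mu = 7.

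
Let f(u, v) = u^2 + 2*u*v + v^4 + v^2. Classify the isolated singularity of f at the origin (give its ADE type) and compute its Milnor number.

Type A_3, Milnor number mu = 3.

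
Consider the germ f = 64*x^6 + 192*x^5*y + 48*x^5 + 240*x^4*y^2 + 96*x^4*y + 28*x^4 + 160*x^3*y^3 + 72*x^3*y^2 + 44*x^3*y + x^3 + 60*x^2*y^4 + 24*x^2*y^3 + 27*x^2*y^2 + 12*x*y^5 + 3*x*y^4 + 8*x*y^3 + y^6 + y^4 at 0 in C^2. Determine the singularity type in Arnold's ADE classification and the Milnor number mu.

Type E6, Milnor number mu = 6.

The Hessian of f at 0 has rank 0. Corank 2; j^3 = x^3 is a perfect cube, so E-series; the 4-jet and mu = 6 give E_6.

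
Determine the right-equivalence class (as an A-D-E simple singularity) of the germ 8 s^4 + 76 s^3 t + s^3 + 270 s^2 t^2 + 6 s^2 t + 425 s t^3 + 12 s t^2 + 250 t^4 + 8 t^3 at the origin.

E_7

The Hessian of f at 0 is [[0, 0], [0, 0]] with rank 0, so corank 2. A Groebner basis of the Jacobian ideal J(f) in C{s,t} is {3*s^2/4 + 3*s*t + t^4 + t^3/4 + 3*t^2, s^3 + 27*s^2/2 + 54*s*t + 25*t^3/2 + 54*t^2, s^2*t - 17*s^2/4 - 17*s*t - 65*t^3/12 - 17*t^2, s^2 + s*t^2 + 4*s*t + 7*t^3/3 + 4*t^2}; counting standard monomials gives mu = 7. Corank 2; j^3 = (s + 2*t)^3 is a perfect cube, so E-series; the 4-jet and mu = 7 give E_7.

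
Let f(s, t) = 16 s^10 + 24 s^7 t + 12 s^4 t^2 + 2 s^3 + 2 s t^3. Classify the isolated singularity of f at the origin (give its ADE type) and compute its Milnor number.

Type E_{7}, Milnor number mu = 7.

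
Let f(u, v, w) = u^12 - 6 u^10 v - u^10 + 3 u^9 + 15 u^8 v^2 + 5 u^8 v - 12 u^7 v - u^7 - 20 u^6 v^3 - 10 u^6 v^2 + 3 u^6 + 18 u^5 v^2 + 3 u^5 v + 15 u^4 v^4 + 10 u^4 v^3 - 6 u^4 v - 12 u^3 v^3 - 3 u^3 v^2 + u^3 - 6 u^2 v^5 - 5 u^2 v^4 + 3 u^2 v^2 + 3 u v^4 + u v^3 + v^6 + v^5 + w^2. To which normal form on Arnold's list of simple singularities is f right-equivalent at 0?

E_{7}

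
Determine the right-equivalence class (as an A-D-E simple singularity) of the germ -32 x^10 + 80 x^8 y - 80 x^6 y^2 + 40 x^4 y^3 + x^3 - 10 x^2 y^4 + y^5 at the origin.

E8

The Hessian of f at 0 is [[0, 0], [0, 0]] with rank 0, so corank 2. A Groebner basis of the Jacobian ideal J(f) in C{x,y} is {y^4, x^2}; counting standard monomials gives mu = 8. Corank 2; j^3 = x^3 is a perfect cube, so E-series; the 5-jet and mu = 8 give E_8.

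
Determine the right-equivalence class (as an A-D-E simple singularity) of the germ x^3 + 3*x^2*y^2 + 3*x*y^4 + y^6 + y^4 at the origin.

E_{6}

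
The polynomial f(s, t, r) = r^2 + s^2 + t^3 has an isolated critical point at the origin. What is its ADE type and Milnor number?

Type A_2, Milnor number mu = 2.

The Hessian of f at 0 has rank 2. Corank 1: A-series; mu = 2 gives A_2.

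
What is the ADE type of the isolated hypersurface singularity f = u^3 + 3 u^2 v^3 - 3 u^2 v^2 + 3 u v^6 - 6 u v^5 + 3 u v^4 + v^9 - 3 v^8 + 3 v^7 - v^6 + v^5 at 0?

The Hessian of f at 0 has rank 0. Corank 2; j^3 = u^3 is a perfect cube, so E-series; the 5-jet and mu = 8 give E_8.

E_{8}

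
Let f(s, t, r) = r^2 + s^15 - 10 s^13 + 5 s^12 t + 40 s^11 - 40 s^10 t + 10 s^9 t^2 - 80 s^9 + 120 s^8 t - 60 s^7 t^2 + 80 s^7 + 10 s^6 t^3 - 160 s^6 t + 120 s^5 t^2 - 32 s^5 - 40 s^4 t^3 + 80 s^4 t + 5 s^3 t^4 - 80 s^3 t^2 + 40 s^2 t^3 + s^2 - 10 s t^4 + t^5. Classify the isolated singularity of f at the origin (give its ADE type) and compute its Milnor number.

Type A_{4}, Milnor number mu = 4.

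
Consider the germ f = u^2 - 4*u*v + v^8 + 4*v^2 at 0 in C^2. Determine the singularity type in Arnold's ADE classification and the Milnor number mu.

Type A7, Milnor number mu = 7.

The Hessian of f at 0 has rank 1. Corank 1: A-series; mu = 7 gives A_7.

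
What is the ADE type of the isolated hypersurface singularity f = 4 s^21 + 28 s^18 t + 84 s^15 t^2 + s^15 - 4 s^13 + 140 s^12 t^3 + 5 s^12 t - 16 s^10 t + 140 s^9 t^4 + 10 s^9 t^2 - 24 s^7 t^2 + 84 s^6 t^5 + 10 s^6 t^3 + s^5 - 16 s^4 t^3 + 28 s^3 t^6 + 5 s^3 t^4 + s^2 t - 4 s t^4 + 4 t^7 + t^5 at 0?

The Hessian of f at 0 has rank 0. Corank 2; j^3 = s^2*t has shape L^2 M (L != M), so D-series; mu = 6 gives D_6.

D6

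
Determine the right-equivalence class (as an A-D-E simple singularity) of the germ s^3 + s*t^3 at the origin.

E7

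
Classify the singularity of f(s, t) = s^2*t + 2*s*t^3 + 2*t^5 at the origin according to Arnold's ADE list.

D_{6}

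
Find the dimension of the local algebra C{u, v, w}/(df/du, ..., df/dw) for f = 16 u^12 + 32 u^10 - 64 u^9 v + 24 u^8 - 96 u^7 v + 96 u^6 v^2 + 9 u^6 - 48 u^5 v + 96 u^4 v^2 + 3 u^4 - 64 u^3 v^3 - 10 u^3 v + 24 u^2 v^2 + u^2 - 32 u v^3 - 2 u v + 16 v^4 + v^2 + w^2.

3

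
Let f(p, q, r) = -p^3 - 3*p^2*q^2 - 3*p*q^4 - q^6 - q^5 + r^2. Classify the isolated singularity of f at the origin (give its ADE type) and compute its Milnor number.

Type E_{8}, Milnor number mu = 8.

The Hessian of f at 0 has rank 1. Corank 2; j^3 = -p^3 is a perfect cube, so E-series; the 5-jet and mu = 8 give E_8.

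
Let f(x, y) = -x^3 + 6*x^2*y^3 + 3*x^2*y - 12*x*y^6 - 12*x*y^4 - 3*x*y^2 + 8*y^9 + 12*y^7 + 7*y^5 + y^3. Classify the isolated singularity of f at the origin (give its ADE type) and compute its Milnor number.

The Hessian of f at 0 is [[0, 0], [0, 0]] with rank 0, so corank 2. A Groebner basis of the Jacobian ideal J(f) in C{x,y} is {-x^2/4 + x*y^3 + x*y/2 - y^2/4, y^4, x^3 - 3*x*y^2 + 2*y^3, x^2*y - 2*x*y^2 + y^3}; counting standard monomials gives mu = 8. Corank 2; j^3 = -(x - y)^3 is a perfect cube, so E-series; the 5-jet and mu = 8 give E_8.

Type E8, Milnor number mu = 8.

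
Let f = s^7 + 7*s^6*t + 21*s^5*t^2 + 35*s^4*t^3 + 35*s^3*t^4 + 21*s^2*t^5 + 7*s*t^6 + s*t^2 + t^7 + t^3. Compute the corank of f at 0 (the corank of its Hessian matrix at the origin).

2

The Hessian at 0 is [[0, 0], [0, 0]] of rank 0; hence corank 2.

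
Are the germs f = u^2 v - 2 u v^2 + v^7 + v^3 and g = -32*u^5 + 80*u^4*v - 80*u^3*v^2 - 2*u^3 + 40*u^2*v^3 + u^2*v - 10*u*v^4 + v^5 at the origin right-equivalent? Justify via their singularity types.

No.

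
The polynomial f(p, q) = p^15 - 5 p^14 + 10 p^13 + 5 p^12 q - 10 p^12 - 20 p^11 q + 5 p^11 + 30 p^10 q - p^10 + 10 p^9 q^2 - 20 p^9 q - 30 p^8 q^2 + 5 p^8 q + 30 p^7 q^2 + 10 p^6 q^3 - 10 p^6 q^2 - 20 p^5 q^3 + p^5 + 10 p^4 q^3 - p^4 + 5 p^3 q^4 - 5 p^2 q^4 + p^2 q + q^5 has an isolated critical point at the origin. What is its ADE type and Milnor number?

Type D6, Milnor number mu = 6.

The Hessian of f at 0 has rank 0. Corank 2; j^3 = p^2*q has shape L^2 M (L != M), so D-series; mu = 6 gives D_6.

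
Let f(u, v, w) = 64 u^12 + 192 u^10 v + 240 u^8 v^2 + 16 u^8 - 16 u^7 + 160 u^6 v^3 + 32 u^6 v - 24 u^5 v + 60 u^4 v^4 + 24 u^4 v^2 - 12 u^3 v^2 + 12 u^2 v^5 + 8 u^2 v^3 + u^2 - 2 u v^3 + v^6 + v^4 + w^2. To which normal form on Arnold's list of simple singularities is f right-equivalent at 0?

A_{3}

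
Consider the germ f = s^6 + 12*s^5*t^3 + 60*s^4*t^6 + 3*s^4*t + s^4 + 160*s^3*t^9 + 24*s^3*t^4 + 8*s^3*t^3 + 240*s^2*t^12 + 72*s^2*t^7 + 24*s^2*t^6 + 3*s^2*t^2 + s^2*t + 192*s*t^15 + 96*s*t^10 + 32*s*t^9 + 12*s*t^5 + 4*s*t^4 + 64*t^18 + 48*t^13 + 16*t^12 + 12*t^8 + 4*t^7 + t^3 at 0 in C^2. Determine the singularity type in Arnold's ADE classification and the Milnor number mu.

The Hessian of f at 0 has rank 0. Corank 2; j^3 = t*(s^2 + t^2) splits into three distinct lines over C (the quadratic factor has nonzero discriminant), so D_4.

Type D_{4}, Milnor number mu = 4.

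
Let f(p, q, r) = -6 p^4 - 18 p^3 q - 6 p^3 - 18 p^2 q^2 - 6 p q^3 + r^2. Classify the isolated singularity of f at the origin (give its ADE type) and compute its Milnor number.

The Hessian of f at 0 is [[0, 0, 0], [0, 0, 0], [0, 0, 2]] with rank 1, so corank 2. A Groebner basis of the Jacobian ideal J(f) in C{p,q,r} is {3*p^2 + q^4 + q^3, p^3, p^2*q - p^2 - q^3/3, 2*p^2 + p*q^2 + 2*q^3/3, r}; counting standard monomials gives mu = 7. Corank 2; j^3 = -6*p^3 is a perfect cube, so E-series; the 4-jet and mu = 7 give E_7.

Type E7, Milnor number mu = 7.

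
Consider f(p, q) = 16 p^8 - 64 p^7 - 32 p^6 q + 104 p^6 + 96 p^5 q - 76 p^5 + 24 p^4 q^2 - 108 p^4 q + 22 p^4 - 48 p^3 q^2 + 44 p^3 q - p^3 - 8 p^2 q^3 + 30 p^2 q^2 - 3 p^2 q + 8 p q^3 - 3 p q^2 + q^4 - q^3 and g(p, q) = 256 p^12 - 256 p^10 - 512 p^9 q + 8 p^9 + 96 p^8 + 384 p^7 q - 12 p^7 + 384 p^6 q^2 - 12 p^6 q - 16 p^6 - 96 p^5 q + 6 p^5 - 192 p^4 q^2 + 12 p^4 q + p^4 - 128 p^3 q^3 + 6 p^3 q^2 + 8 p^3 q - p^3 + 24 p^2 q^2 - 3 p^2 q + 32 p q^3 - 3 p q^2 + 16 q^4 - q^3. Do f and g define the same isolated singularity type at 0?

Yes.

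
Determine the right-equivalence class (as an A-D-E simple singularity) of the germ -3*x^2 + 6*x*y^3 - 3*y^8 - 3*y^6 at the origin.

The Hessian of f at 0 is [[-6, 0], [0, 0]] with rank 1, so corank 1. A Groebner basis of the Jacobian ideal J(f) in C{x,y} is {x^3, x^2*y, -x + y^3}; counting standard monomials gives mu = 7. Corank 1: A-series; mu = 7 gives A_7.

A_{7}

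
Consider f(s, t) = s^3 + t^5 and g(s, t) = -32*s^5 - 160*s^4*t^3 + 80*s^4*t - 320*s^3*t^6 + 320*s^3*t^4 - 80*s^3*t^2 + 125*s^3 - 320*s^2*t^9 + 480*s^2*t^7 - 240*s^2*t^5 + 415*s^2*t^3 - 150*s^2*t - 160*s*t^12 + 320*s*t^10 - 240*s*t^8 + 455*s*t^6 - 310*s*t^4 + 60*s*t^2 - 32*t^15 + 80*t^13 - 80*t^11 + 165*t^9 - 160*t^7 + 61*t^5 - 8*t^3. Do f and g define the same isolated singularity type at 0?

Yes.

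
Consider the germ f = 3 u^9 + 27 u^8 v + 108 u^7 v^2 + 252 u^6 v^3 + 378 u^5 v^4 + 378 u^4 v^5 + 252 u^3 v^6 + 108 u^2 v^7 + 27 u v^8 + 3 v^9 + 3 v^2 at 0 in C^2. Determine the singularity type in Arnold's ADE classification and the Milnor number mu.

Type A_8, Milnor number mu = 8.

The Hessian of f at 0 has rank 1. Corank 1: A-series; mu = 8 gives A_8.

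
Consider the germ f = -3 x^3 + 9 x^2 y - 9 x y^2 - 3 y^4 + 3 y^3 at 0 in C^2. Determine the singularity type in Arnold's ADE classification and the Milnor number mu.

Type E_{6}, Milnor number mu = 6.

The Hessian of f at 0 has rank 0. Corank 2; j^3 = -3*(x - y)^3 is a perfect cube, so E-series; the 4-jet and mu = 6 give E_6.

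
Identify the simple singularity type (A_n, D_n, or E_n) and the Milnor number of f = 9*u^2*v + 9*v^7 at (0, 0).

Type D8, Milnor number mu = 8.

The Hessian of f at 0 has rank 0. Corank 2; j^3 = 9*u^2*v has shape L^2 M (L != M), so D-series; mu = 8 gives D_8.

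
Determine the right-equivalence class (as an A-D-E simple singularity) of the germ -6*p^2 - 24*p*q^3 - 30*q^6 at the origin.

The Hessian of f at 0 is [[-12, 0], [0, 0]] with rank 1, so corank 1. A Groebner basis of the Jacobian ideal J(f) in C{p,q} is {p*q^2, p/2 + q^3, p^2}; counting standard monomials gives mu = 5. Corank 1: A-series; mu = 5 gives A_5.

A_5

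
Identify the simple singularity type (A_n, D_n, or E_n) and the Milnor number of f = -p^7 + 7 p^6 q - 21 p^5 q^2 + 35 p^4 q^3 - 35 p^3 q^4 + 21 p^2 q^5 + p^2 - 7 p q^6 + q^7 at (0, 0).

Type A_6, Milnor number mu = 6.

The Hessian of f at 0 has rank 1. Corank 1: A-series; mu = 6 gives A_6.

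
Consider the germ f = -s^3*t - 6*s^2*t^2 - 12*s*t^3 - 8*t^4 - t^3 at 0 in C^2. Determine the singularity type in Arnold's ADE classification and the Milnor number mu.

Type E7, Milnor number mu = 7.

The Hessian of f at 0 has rank 0. Corank 2; j^3 = -t^3 is a perfect cube, so E-series; the 4-jet and mu = 7 give E_7.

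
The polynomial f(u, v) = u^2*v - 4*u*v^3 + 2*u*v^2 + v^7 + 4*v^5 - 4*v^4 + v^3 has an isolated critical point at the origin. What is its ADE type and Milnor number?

The Hessian of f at 0 is [[0, 0], [0, 0]] with rank 0, so corank 2. A Groebner basis of the Jacobian ideal J(f) in C{u,v} is {u^2*v^2 + u^2*v + 4*u^2/7 + 5*u*v^2/14 + 23*u*v/28 + v^2/4, u^3 + 3*u^2*v + 8*u^2/7 + 5*u*v^2/7 + 23*u*v/14 + v^2/2, -u*v/2 + v^3 - v^2/2}; counting standard monomials gives mu = 8. Corank 2; j^3 = v*(u + v)^2 has shape L^2 M (L != M), so D-series; mu = 8 gives D_8.

Type D_{8}, Milnor number mu = 8.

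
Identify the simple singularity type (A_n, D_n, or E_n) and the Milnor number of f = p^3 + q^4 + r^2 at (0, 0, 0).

The Hessian of f at 0 has rank 1. Corank 2; j^3 = p^3 is a perfect cube, so E-series; the 4-jet and mu = 6 give E_6.

Type E6, Milnor number mu = 6.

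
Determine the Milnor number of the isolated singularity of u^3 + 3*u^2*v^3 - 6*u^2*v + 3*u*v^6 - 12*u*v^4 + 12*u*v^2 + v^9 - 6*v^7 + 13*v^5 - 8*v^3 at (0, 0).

The Hessian of f at 0 is [[0, 0], [0, 0]] with rank 0, so corank 2. A Groebner basis of the Jacobian ideal J(f) in C{u,v} is {u^2/2 + u*v^3 - 2*u*v + 2*v^2, v^4, u^3 - 12*u*v^2 + 16*v^3, u^2*v - 4*u*v^2 + 4*v^3}; counting standard monomials gives mu = 8. Corank 2; j^3 = (u - 2*v)^3 is a perfect cube, so E-series; the 5-jet and mu = 8 give E_8.

8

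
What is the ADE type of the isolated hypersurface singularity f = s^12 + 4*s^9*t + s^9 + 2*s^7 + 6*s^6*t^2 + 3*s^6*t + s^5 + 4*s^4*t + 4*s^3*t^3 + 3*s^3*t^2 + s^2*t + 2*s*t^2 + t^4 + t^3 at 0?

D_{5}

The Hessian of f at 0 is [[0, 0], [0, 0]] with rank 0, so corank 2. A Groebner basis of the Jacobian ideal J(f) in C{s,t} is {s^3 - s^2/4 + t^2/4, s^2/4 + t^3 - t^2/4, s*t + t^2}; counting standard monomials gives mu = 5. Corank 2; j^3 = t*(s + t)^2 has shape L^2 M (L != M), so D-series; mu = 5 gives D_5.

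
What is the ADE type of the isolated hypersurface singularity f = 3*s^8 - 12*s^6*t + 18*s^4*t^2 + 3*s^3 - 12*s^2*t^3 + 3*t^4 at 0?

The Hessian of f at 0 is [[0, 0], [0, 0]] with rank 0, so corank 2. A Groebner basis of the Jacobian ideal J(f) in C{s,t} is {t^3, s^2}; counting standard monomials gives mu = 6. Corank 2; j^3 = 3*s^3 is a perfect cube, so E-series; the 4-jet and mu = 6 give E_6.

E_6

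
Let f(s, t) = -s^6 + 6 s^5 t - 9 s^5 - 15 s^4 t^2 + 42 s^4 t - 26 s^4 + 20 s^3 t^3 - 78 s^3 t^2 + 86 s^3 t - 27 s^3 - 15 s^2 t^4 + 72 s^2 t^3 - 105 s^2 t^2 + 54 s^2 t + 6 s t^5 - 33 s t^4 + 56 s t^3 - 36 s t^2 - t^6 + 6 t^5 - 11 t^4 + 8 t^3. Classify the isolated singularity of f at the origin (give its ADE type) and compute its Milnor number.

The Hessian of f at 0 has rank 0. Corank 2; j^3 = -(3*s - 2*t)^3 is a perfect cube, so E-series; the 4-jet and mu = 6 give E_6.

Type E_6, Milnor number mu = 6.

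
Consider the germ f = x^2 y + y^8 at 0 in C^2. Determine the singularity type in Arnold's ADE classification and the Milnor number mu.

The Hessian of f at 0 is [[0, 0], [0, 0]] with rank 0, so corank 2. A Groebner basis of the Jacobian ideal J(f) in C{x,y} is {x^2/8 + y^7, x^3, x*y}; counting standard monomials gives mu = 9. Corank 2; j^3 = x^2*y has shape L^2 M (L != M), so D-series; mu = 9 gives D_9.

Type D_{9}, Milnor number mu = 9.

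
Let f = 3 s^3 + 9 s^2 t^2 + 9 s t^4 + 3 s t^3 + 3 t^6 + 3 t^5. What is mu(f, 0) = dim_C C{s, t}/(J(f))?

The Hessian of f at 0 is [[0, 0], [0, 0]] with rank 0, so corank 2. A Groebner basis of the Jacobian ideal J(f) in C{s,t} is {-s^2 + t^4 - t^3/3, s^3, s^2*t + s^2/3 + t^3/9, s^2 + s*t^2 + t^3/3}; counting standard monomials gives mu = 7. Corank 2; j^3 = 3*s^3 is a perfect cube, so E-series; the 4-jet and mu = 7 give E_7.

7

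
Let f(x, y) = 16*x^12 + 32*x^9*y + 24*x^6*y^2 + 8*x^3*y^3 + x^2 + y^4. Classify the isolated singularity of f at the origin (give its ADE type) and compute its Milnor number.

The Hessian of f at 0 is [[2, 0], [0, 0]] with rank 1, so corank 1. A Groebner basis of the Jacobian ideal J(f) in C{x,y} is {y^3, x}; counting standard monomials gives mu = 3. Corank 1: A-series; mu = 3 gives A_3.

Type A_3, Milnor number mu = 3.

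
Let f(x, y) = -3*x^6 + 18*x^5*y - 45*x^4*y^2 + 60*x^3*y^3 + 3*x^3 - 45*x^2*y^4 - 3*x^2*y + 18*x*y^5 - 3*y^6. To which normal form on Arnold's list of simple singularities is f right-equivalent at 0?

D_{7}

The Hessian of f at 0 has rank 0. Corank 2; j^3 = 3*x^2*(x - y) has shape L^2 M (L != M), so D-series; mu = 7 gives D_7.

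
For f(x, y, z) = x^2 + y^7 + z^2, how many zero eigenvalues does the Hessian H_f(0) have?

The Hessian at 0 is [[2, 0, 0], [0, 0, 0], [0, 0, 2]] of rank 2; hence corank 1.

1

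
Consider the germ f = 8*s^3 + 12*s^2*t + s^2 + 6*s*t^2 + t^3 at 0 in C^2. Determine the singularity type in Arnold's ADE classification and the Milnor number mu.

The Hessian of f at 0 is [[2, 0], [0, 0]] with rank 1, so corank 1. A Groebner basis of the Jacobian ideal J(f) in C{s,t} is {t^2, s}; counting standard monomials gives mu = 2. Corank 1: A-series; mu = 2 gives A_2.

Type A_2, Milnor number mu = 2.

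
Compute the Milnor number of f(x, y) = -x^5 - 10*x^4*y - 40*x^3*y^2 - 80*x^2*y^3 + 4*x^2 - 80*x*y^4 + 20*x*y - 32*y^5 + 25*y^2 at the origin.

4

The Hessian of f at 0 has rank 1. Corank 1: A-series; mu = 4 gives A_4.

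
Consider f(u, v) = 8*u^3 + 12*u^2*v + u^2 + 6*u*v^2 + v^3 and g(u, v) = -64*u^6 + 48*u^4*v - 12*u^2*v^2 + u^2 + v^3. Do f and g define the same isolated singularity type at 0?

The Hessian of f at 0 has rank 1. Corank 1: A-series; mu = 2 gives A_2. The Hessian of g at 0 has rank 1. Corank 1: A-series; mu = 2 gives A_2. Both have type A_2, hence right-equivalent.

Yes.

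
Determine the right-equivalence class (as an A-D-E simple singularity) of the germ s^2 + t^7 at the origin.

A_6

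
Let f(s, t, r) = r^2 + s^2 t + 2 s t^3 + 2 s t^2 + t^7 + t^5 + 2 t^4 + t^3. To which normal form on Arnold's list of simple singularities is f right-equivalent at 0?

D_8

The Hessian of f at 0 has rank 1. Corank 2; j^3 = t*(s + t)^2 has shape L^2 M (L != M), so D-series; mu = 8 gives D_8.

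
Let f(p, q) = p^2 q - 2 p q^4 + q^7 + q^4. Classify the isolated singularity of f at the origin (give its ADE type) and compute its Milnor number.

The Hessian of f at 0 is [[0, 0], [0, 0]] with rank 0, so corank 2. A Groebner basis of the Jacobian ideal J(f) in C{p,q} is {p^3, p^2/4 + q^3, p*q}; counting standard monomials gives mu = 5. Corank 2; j^3 = p^2*q has shape L^2 M (L != M), so D-series; mu = 5 gives D_5.

Type D5, Milnor number mu = 5.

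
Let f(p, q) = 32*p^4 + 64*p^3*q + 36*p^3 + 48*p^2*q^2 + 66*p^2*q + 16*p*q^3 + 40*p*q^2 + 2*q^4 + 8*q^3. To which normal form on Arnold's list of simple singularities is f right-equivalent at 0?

The Hessian of f at 0 has rank 0. Corank 2; j^3 = 2*(2*p + q)*(3*p + 2*q)^2 has shape L^2 M (L != M), so D-series; mu = 5 gives D_5.

D_5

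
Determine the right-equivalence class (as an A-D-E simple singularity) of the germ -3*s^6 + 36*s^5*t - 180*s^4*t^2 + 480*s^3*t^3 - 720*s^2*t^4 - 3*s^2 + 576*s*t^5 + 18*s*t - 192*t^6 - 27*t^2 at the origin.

A_{5}

The Hessian of f at 0 is [[-6, 18], [18, -54]] with rank 1, so corank 1. A Groebner basis of the Jacobian ideal J(f) in C{s,t} is {t^5, s - 3*t}; counting standard monomials gives mu = 5. Corank 1: A-series; mu = 5 gives A_5.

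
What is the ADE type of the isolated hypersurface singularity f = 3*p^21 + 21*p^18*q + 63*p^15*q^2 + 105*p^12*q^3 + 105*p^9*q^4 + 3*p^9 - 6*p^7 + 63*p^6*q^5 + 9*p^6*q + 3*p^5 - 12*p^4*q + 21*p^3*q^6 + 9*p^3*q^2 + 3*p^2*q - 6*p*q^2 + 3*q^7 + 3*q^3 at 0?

D8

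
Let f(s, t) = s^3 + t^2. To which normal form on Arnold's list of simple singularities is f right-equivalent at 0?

A2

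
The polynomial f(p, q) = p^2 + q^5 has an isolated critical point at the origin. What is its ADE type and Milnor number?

Type A_{4}, Milnor number mu = 4.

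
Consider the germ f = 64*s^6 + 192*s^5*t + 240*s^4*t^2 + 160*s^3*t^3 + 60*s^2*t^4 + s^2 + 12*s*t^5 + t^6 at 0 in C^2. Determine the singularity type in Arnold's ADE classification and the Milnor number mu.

The Hessian of f at 0 is [[2, 0], [0, 0]] with rank 1, so corank 1. A Groebner basis of the Jacobian ideal J(f) in C{s,t} is {t^5, s}; counting standard monomials gives mu = 5. Corank 1: A-series; mu = 5 gives A_5.

Type A_{5}, Milnor number mu = 5.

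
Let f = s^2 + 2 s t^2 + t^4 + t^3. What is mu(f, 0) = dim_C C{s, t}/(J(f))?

The Hessian of f at 0 is [[2, 0], [0, 0]] with rank 1, so corank 1. A Groebner basis of the Jacobian ideal J(f) in C{s,t} is {t^2, s}; counting standard monomials gives mu = 2. Corank 1: A-series; mu = 2 gives A_2.

2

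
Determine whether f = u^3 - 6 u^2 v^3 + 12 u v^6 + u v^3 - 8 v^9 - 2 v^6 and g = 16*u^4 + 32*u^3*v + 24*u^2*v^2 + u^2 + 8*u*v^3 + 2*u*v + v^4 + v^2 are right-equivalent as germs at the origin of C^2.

The Hessian of f at 0 has rank 0. Corank 2; j^3 = u^3 is a perfect cube, so E-series; the 4-jet and mu = 7 give E_7. The Hessian of g at 0 has rank 1. Corank 1: A-series; mu = 3 gives A_3. f is E_7 but g is A_3, hence not right-equivalent.

No.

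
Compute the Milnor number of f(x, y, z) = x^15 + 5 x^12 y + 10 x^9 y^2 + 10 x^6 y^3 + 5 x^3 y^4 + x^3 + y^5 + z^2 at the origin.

The Hessian of f at 0 has rank 1. Corank 2; j^3 = x^3 is a perfect cube, so E-series; the 5-jet and mu = 8 give E_8.

8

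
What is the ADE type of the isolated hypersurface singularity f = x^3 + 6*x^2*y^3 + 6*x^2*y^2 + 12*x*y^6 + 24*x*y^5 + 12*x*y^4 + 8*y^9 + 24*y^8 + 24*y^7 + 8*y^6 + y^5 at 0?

The Hessian of f at 0 has rank 0. Corank 2; j^3 = x^3 is a perfect cube, so E-series; the 5-jet and mu = 8 give E_8.

E_{8}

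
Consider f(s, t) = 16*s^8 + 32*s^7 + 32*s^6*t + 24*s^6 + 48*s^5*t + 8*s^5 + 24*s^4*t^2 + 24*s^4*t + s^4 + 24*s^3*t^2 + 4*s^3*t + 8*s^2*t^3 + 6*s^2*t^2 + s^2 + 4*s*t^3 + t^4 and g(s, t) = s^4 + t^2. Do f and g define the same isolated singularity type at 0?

The Hessian of f at 0 has rank 1. Corank 1: A-series; mu = 3 gives A_3. The Hessian of g at 0 has rank 1. Corank 1: A-series; mu = 3 gives A_3. Both have type A_3, hence right-equivalent.

Yes.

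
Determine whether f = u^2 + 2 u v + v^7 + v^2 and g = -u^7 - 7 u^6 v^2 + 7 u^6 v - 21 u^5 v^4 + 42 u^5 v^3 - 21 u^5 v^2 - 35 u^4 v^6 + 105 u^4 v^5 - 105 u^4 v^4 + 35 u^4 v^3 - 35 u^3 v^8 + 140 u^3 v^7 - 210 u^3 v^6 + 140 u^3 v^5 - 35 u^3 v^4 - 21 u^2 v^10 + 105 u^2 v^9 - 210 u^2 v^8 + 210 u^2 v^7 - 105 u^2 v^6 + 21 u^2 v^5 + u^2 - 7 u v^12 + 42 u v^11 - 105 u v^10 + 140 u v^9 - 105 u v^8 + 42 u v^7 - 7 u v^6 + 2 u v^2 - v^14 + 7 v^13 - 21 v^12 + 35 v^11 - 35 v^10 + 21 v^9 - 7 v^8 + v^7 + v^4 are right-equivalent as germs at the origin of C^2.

The Hessian of f at 0 has rank 1. Corank 1: A-series; mu = 6 gives A_6. The Hessian of g at 0 has rank 1. Corank 1: A-series; mu = 6 gives A_6. Both have type A_6, hence right-equivalent.

Yes.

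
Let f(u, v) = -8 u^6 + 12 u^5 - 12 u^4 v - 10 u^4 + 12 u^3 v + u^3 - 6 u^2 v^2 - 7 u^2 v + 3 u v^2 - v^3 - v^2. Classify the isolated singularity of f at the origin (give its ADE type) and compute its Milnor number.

Type A_{2}, Milnor number mu = 2.

The Hessian of f at 0 has rank 1. Corank 1: A-series; mu = 2 gives A_2.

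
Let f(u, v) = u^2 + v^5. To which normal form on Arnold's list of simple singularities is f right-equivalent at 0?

A_{4}

The Hessian of f at 0 has rank 1. Corank 1: A-series; mu = 4 gives A_4.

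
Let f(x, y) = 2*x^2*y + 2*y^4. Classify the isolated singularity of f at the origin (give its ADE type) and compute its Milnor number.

The Hessian of f at 0 has rank 0. Corank 2; j^3 = 2*x^2*y has shape L^2 M (L != M), so D-series; mu = 5 gives D_5.

Type D_5, Milnor number mu = 5.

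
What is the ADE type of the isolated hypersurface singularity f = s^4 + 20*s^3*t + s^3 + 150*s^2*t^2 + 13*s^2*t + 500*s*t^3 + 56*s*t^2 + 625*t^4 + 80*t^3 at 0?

D5

The Hessian of f at 0 has rank 0. Corank 2; j^3 = (s + 4*t)^2*(s + 5*t) has shape L^2 M (L != M), so D-series; mu = 5 gives D_5.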